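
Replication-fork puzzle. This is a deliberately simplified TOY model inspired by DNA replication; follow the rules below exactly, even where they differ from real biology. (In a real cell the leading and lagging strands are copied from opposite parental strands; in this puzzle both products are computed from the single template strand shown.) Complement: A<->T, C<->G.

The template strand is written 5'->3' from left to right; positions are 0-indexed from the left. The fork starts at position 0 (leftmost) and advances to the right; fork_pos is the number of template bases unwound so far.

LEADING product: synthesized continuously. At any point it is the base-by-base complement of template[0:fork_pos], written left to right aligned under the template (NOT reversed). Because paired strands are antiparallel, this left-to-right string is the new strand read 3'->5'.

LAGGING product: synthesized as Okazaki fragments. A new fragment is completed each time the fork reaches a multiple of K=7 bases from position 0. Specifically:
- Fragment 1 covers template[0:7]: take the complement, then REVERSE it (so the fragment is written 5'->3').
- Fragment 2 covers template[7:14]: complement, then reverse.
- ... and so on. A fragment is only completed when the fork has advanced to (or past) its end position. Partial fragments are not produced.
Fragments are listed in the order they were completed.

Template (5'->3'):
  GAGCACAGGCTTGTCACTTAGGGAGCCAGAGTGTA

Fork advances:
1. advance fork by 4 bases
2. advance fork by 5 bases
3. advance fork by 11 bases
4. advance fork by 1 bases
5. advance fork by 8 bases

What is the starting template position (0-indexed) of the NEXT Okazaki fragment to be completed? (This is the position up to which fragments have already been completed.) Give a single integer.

Step 1: advance 4 -> fork_pos = 0 + 4 = 4. Next multiple of 7 is 7 (not reached); still 0 fragment(s).
Step 2: advance 5 -> fork_pos = 4 + 5 = 9. Reached multiple(s) of 7: 7 -> fragment 1 completed (1 total).
Step 3: advance 11 -> fork_pos = 9 + 11 = 20. Reached multiple(s) of 7: 14 -> fragment 2 completed (2 total).
Step 4: advance 1 -> fork_pos = 20 + 1 = 21. Reached multiple(s) of 7: 21 -> fragment 3 completed (3 total).
Step 5: advance 8 -> fork_pos = 21 + 8 = 29. Reached multiple(s) of 7: 28 -> fragment 4 completed (4 total).
4 fragment(s) completed, covering template[0:28] (4 x 7 = 28). The next fragment, fragment 5, covers template[28:35], so it starts at position 28.

Answer: 28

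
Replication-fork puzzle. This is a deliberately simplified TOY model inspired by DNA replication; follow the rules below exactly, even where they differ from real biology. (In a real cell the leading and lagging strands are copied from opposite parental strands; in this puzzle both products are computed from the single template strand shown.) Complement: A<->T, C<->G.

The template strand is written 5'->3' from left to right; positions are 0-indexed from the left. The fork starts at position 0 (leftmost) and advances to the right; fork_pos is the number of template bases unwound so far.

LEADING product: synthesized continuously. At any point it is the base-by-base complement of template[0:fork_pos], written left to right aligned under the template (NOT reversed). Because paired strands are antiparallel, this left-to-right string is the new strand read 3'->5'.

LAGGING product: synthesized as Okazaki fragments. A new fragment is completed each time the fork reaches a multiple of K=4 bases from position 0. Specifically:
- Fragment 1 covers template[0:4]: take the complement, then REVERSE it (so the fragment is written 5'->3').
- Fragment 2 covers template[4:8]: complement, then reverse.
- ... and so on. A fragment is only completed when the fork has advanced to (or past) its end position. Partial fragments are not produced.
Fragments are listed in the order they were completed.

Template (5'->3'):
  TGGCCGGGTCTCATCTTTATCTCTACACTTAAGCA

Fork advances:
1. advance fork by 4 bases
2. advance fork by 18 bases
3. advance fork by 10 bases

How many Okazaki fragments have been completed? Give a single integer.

Step 1: advance 4 -> fork_pos = 0 + 4 = 4. Reached multiple(s) of 4: 4 -> fragment 1 completed (1 total).
Step 2: advance 18 -> fork_pos = 4 + 18 = 22. Reached multiple(s) of 4: 8, 12, 16, 20 -> fragments 2-5 completed (5 total).
Step 3: advance 10 -> fork_pos = 22 + 10 = 32. Reached multiple(s) of 4: 24, 28, 32 -> fragments 6-8 completed (8 total).
Check: final fork_pos = 32; the multiples of 4 that are <= 32 are 4..32 -> 32 // 4 = 8 completed fragment(s).

Answer: 8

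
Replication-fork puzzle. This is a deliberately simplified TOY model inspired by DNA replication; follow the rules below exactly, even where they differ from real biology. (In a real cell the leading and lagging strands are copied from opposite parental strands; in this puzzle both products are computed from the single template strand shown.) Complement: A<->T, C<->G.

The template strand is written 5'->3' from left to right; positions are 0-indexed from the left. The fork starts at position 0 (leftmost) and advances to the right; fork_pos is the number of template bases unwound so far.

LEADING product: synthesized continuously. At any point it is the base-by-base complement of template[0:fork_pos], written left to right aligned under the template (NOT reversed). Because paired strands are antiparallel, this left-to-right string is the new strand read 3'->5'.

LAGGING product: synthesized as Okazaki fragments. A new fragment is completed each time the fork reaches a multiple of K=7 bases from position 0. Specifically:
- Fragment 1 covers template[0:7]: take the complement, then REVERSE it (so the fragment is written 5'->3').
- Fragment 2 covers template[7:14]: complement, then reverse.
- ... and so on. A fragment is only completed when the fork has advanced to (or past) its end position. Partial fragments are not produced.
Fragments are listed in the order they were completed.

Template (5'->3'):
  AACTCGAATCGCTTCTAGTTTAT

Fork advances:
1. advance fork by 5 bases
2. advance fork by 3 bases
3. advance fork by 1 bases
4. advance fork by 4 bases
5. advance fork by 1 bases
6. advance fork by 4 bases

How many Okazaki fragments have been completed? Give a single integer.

Answer: 2

Derivation:
Step 1: advance 5 -> fork_pos = 0 + 5 = 5. Next multiple of 7 is 7 (not reached); still 0 fragment(s).
Step 2: advance 3 -> fork_pos = 5 + 3 = 8. Reached multiple(s) of 7: 7 -> fragment 1 completed (1 total).
Step 3: advance 1 -> fork_pos = 8 + 1 = 9. Next multiple of 7 is 14 (not reached); still 1 fragment(s).
Step 4: advance 4 -> fork_pos = 9 + 4 = 13. Next multiple of 7 is 14 (not reached); still 1 fragment(s).
Step 5: advance 1 -> fork_pos = 13 + 1 = 14. Reached multiple(s) of 7: 14 -> fragment 2 completed (2 total).
Step 6: advance 4 -> fork_pos = 14 + 4 = 18. Next multiple of 7 is 21 (not reached); still 2 fragment(s).
Check: final fork_pos = 18; the multiples of 7 that are <= 18 are 7..14 -> 18 // 7 = 2 completed fragment(s).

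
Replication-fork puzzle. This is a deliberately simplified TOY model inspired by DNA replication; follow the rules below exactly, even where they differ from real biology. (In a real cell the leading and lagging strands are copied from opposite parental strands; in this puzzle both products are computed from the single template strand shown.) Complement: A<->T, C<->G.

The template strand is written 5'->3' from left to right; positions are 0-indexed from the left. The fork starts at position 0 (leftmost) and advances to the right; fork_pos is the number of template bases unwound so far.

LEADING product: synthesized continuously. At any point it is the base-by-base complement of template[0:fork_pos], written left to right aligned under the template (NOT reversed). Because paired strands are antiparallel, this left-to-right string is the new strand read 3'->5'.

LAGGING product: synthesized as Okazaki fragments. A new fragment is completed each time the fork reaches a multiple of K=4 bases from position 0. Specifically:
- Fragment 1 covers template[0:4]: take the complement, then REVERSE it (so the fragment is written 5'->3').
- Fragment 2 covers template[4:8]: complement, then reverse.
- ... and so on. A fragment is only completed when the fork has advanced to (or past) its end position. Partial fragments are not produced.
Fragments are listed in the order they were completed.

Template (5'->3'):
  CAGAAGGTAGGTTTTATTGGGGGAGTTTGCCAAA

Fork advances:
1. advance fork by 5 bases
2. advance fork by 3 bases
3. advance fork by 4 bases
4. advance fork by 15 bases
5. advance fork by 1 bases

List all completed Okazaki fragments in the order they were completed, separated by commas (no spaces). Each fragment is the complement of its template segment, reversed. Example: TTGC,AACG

Step 1: advance 5 -> fork_pos = 0 + 5 = 5. Reached multiple(s) of 4: 4 -> fragment 1 completed (1 total).
Step 2: advance 3 -> fork_pos = 5 + 3 = 8. Reached multiple(s) of 4: 8 -> fragment 2 completed (2 total).
Step 3: advance 4 -> fork_pos = 8 + 4 = 12. Reached multiple(s) of 4: 12 -> fragment 3 completed (3 total).
Step 4: advance 15 -> fork_pos = 12 + 15 = 27. Reached multiple(s) of 4: 16, 20, 24 -> fragments 4-6 completed (6 total).
Step 5: advance 1 -> fork_pos = 27 + 1 = 28. Reached multiple(s) of 4: 28 -> fragment 7 completed (7 total).
Final fork_pos = 28, so 7 fragment(s) are complete. Build each: template segment -> complement -> reverse.
Fragment 1: template[0:4] = CAGA -> complement GTCT -> reversed TCTG
Fragment 2: template[4:8] = AGGT -> complement TCCA -> reversed ACCT
Fragment 3: template[8:12] = AGGT -> complement TCCA -> reversed ACCT
Fragment 4: template[12:16] = TTTA -> complement AAAT -> reversed TAAA
Fragment 5: template[16:20] = TTGG -> complement AACC -> reversed CCAA
Fragment 6: template[20:24] = GGGA -> complement CCCT -> reversed TCCC
Fragment 7: template[24:28] = GTTT -> complement CAAA -> reversed AAAC

Answer: TCTG,ACCT,ACCT,TAAA,CCAA,TCCC,AAAC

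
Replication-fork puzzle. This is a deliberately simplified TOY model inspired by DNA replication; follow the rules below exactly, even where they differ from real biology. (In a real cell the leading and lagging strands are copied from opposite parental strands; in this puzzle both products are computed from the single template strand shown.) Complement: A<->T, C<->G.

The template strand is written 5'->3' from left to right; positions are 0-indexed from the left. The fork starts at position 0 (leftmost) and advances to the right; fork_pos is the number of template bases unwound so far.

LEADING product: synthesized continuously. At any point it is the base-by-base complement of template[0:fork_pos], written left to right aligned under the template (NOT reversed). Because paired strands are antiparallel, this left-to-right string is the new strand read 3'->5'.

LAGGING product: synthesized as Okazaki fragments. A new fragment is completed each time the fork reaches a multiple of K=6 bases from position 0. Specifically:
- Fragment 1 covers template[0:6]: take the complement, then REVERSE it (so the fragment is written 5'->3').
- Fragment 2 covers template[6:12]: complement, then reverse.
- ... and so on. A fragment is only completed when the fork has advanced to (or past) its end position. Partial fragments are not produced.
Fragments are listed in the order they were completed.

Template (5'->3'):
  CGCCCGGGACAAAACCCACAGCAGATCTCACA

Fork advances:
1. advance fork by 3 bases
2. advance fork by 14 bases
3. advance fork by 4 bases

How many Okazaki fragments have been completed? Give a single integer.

Answer: 3

Derivation:
Step 1: advance 3 -> fork_pos = 0 + 3 = 3. Next multiple of 6 is 6 (not reached); still 0 fragment(s).
Step 2: advance 14 -> fork_pos = 3 + 14 = 17. Reached multiple(s) of 6: 6, 12 -> fragments 1-2 completed (2 total).
Step 3: advance 4 -> fork_pos = 17 + 4 = 21. Reached multiple(s) of 6: 18 -> fragment 3 completed (3 total).
Check: final fork_pos = 21; the multiples of 6 that are <= 21 are 6..18 -> 21 // 6 = 3 completed fragment(s).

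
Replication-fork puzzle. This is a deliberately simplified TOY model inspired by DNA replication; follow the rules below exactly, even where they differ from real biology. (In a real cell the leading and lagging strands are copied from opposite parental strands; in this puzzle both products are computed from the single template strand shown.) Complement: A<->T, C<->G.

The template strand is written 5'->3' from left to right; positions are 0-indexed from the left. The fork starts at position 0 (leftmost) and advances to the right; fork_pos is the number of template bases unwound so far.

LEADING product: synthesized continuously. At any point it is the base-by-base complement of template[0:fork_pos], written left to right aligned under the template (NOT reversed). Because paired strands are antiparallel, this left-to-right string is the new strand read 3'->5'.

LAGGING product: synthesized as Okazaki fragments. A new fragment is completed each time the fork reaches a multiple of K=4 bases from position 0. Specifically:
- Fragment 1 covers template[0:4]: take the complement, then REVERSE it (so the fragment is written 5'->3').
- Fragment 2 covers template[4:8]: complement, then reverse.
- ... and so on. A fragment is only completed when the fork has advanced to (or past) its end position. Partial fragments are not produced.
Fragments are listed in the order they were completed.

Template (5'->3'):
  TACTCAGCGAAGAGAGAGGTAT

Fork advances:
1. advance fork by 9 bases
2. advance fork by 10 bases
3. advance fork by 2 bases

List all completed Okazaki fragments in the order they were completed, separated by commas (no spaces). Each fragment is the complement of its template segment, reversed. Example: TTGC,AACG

Answer: AGTA,GCTG,CTTC,CTCT,ACCT

Derivation:
Step 1: advance 9 -> fork_pos = 0 + 9 = 9. Reached multiple(s) of 4: 4, 8 -> fragments 1-2 completed (2 total).
Step 2: advance 10 -> fork_pos = 9 + 10 = 19. Reached multiple(s) of 4: 12, 16 -> fragments 3-4 completed (4 total).
Step 3: advance 2 -> fork_pos = 19 + 2 = 21. Reached multiple(s) of 4: 20 -> fragment 5 completed (5 total).
Final fork_pos = 21, so 5 fragment(s) are complete. Build each: template segment -> complement -> reverse.
Fragment 1: template[0:4] = TACT -> complement ATGA -> reversed AGTA
Fragment 2: template[4:8] = CAGC -> complement GTCG -> reversed GCTG
Fragment 3: template[8:12] = GAAG -> complement CTTC -> reversed CTTC
Fragment 4: template[12:16] = AGAG -> complement TCTC -> reversed CTCT
Fragment 5: template[16:20] = AGGT -> complement TCCA -> reversed ACCT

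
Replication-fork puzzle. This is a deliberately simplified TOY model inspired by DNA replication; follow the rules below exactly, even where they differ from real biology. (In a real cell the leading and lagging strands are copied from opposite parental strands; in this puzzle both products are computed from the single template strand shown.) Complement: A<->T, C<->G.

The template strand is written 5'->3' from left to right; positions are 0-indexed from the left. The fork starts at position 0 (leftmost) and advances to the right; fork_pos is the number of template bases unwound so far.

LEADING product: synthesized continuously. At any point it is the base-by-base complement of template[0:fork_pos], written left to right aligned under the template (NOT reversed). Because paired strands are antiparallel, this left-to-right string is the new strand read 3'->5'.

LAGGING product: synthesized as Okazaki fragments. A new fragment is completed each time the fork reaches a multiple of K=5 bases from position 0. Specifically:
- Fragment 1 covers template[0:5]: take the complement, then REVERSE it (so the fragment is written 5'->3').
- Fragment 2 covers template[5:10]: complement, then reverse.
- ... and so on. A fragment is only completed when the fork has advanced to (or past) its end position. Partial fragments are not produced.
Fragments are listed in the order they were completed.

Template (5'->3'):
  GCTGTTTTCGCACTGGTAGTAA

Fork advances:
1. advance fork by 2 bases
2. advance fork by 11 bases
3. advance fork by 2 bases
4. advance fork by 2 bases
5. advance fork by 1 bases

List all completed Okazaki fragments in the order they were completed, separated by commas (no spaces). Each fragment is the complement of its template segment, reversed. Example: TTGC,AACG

Answer: ACAGC,CGAAA,CAGTG

Derivation:
Step 1: advance 2 -> fork_pos = 0 + 2 = 2. Next multiple of 5 is 5 (not reached); still 0 fragment(s).
Step 2: advance 11 -> fork_pos = 2 + 11 = 13. Reached multiple(s) of 5: 5, 10 -> fragments 1-2 completed (2 total).
Step 3: advance 2 -> fork_pos = 13 + 2 = 15. Reached multiple(s) of 5: 15 -> fragment 3 completed (3 total).
Step 4: advance 2 -> fork_pos = 15 + 2 = 17. Next multiple of 5 is 20 (not reached); still 3 fragment(s).
Step 5: advance 1 -> fork_pos = 17 + 1 = 18. Next multiple of 5 is 20 (not reached); still 3 fragment(s).
Final fork_pos = 18, so 3 fragment(s) are complete. Build each: template segment -> complement -> reverse.
Fragment 1: template[0:5] = GCTGT -> complement CGACA -> reversed ACAGC
Fragment 2: template[5:10] = TTTCG -> complement AAAGC -> reversed CGAAA
Fragment 3: template[10:15] = CACTG -> complement GTGAC -> reversed CAGTG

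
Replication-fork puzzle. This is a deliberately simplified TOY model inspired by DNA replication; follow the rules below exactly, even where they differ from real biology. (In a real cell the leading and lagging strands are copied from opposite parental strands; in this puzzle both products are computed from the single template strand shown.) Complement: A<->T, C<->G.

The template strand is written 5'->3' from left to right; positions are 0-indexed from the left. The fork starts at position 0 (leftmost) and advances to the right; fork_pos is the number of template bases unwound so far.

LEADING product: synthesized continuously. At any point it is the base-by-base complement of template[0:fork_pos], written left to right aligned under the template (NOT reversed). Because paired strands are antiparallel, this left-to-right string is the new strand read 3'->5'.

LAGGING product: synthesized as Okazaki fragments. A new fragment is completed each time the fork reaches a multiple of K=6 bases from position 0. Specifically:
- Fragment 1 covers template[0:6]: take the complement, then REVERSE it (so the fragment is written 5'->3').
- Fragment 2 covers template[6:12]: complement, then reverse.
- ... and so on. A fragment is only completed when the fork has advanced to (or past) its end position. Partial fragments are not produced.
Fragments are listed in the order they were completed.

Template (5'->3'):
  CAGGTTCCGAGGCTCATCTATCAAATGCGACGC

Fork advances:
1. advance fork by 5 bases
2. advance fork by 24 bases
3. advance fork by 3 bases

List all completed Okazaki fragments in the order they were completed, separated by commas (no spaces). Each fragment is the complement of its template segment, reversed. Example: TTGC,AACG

Step 1: advance 5 -> fork_pos = 0 + 5 = 5. Next multiple of 6 is 6 (not reached); still 0 fragment(s).
Step 2: advance 24 -> fork_pos = 5 + 24 = 29. Reached multiple(s) of 6: 6, 12, 18, 24 -> fragments 1-4 completed (4 total).
Step 3: advance 3 -> fork_pos = 29 + 3 = 32. Reached multiple(s) of 6: 30 -> fragment 5 completed (5 total).
Final fork_pos = 32, so 5 fragment(s) are complete. Build each: template segment -> complement -> reverse.
Fragment 1: template[0:6] = CAGGTT -> complement GTCCAA -> reversed AACCTG
Fragment 2: template[6:12] = CCGAGG -> complement GGCTCC -> reversed CCTCGG
Fragment 3: template[12:18] = CTCATC -> complement GAGTAG -> reversed GATGAG
Fragment 4: template[18:24] = TATCAA -> complement ATAGTT -> reversed TTGATA
Fragment 5: template[24:30] = ATGCGA -> complement TACGCT -> reversed TCGCAT

Answer: AACCTG,CCTCGG,GATGAG,TTGATA,TCGCAT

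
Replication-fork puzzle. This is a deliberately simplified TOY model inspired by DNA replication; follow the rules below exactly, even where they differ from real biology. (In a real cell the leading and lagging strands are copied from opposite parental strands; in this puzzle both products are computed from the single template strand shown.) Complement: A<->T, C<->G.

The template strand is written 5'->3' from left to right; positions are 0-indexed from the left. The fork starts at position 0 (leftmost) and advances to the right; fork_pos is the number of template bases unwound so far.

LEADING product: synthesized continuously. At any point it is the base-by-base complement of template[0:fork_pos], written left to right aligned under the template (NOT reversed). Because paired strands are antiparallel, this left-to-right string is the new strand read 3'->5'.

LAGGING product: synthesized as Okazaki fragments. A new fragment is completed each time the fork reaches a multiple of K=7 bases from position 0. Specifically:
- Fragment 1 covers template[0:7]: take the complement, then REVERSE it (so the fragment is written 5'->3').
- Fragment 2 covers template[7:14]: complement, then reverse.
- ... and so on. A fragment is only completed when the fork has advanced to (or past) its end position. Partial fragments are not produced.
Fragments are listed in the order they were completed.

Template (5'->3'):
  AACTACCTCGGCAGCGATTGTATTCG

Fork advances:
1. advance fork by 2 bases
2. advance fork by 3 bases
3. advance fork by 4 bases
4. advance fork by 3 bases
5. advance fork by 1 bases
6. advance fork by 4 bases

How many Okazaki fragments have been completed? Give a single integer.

Answer: 2

Derivation:
Step 1: advance 2 -> fork_pos = 0 + 2 = 2. Next multiple of 7 is 7 (not reached); still 0 fragment(s).
Step 2: advance 3 -> fork_pos = 2 + 3 = 5. Next multiple of 7 is 7 (not reached); still 0 fragment(s).
Step 3: advance 4 -> fork_pos = 5 + 4 = 9. Reached multiple(s) of 7: 7 -> fragment 1 completed (1 total).
Step 4: advance 3 -> fork_pos = 9 + 3 = 12. Next multiple of 7 is 14 (not reached); still 1 fragment(s).
Step 5: advance 1 -> fork_pos = 12 + 1 = 13. Next multiple of 7 is 14 (not reached); still 1 fragment(s).
Step 6: advance 4 -> fork_pos = 13 + 4 = 17. Reached multiple(s) of 7: 14 -> fragment 2 completed (2 total).
Check: final fork_pos = 17; the multiples of 7 that are <= 17 are 7..14 -> 17 // 7 = 2 completed fragment(s).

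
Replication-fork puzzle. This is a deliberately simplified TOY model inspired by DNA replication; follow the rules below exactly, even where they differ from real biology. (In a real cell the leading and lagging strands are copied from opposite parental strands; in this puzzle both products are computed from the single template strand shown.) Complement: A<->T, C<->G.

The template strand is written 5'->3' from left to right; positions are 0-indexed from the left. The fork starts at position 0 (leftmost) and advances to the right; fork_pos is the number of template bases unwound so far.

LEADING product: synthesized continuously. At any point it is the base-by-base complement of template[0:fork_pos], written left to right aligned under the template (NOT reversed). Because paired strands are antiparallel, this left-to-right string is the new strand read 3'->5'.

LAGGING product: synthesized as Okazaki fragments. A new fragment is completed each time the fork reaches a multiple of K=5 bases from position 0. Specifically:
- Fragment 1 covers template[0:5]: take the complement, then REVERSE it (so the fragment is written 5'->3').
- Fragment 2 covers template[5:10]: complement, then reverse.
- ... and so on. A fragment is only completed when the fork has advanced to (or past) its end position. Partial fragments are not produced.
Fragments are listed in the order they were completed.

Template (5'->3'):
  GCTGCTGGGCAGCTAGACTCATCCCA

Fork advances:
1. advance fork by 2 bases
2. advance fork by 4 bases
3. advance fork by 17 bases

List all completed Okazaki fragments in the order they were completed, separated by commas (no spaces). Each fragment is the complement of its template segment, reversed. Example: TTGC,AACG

Step 1: advance 2 -> fork_pos = 0 + 2 = 2. Next multiple of 5 is 5 (not reached); still 0 fragment(s).
Step 2: advance 4 -> fork_pos = 2 + 4 = 6. Reached multiple(s) of 5: 5 -> fragment 1 completed (1 total).
Step 3: advance 17 -> fork_pos = 6 + 17 = 23. Reached multiple(s) of 5: 10, 15, 20 -> fragments 2-4 completed (4 total).
Final fork_pos = 23, so 4 fragment(s) are complete. Build each: template segment -> complement -> reverse.
Fragment 1: template[0:5] = GCTGC -> complement CGACG -> reversed GCAGC
Fragment 2: template[5:10] = TGGGC -> complement ACCCG -> reversed GCCCA
Fragment 3: template[10:15] = AGCTA -> complement TCGAT -> reversed TAGCT
Fragment 4: template[15:20] = GACTC -> complement CTGAG -> reversed GAGTC

Answer: GCAGC,GCCCA,TAGCT,GAGTC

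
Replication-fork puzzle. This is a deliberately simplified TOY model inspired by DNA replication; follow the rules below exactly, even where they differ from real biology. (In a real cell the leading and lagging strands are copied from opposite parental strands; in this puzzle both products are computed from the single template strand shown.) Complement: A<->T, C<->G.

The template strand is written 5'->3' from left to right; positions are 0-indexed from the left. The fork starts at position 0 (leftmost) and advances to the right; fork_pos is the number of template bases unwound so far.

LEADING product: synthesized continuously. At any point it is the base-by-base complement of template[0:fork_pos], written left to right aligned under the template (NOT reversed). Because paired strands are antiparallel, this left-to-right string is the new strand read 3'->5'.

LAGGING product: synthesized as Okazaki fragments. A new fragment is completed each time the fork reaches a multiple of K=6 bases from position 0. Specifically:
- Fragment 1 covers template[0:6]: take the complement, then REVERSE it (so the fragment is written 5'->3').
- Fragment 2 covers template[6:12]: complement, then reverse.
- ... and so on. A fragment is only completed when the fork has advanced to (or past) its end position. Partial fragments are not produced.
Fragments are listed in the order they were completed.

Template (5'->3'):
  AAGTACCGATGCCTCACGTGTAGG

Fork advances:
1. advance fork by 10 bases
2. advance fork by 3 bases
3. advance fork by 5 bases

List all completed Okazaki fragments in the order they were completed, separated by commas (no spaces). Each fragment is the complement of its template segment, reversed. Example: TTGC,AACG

Step 1: advance 10 -> fork_pos = 0 + 10 = 10. Reached multiple(s) of 6: 6 -> fragment 1 completed (1 total).
Step 2: advance 3 -> fork_pos = 10 + 3 = 13. Reached multiple(s) of 6: 12 -> fragment 2 completed (2 total).
Step 3: advance 5 -> fork_pos = 13 + 5 = 18. Reached multiple(s) of 6: 18 -> fragment 3 completed (3 total).
Final fork_pos = 18, so 3 fragment(s) are complete. Build each: template segment -> complement -> reverse.
Fragment 1: template[0:6] = AAGTAC -> complement TTCATG -> reversed GTACTT
Fragment 2: template[6:12] = CGATGC -> complement GCTACG -> reversed GCATCG
Fragment 3: template[12:18] = CTCACG -> complement GAGTGC -> reversed CGTGAG

Answer: GTACTT,GCATCG,CGTGAG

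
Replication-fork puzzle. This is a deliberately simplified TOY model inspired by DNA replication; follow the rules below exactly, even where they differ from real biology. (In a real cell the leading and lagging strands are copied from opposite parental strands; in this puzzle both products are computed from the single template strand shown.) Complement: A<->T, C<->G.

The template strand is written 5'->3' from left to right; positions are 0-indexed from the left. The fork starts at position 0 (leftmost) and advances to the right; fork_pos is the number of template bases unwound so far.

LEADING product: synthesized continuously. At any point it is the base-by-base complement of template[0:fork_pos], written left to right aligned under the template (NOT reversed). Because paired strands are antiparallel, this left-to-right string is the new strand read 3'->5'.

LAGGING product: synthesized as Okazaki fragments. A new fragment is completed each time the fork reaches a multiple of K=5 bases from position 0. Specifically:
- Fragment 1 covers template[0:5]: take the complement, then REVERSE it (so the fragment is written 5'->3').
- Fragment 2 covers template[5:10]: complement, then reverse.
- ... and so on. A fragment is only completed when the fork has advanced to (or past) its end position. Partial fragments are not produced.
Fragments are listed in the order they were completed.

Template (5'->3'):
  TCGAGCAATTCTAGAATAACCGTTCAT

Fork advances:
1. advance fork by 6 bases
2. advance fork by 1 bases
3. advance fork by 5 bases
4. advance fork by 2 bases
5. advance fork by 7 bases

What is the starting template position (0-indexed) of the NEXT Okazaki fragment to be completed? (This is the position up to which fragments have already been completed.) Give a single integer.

Step 1: advance 6 -> fork_pos = 0 + 6 = 6. Reached multiple(s) of 5: 5 -> fragment 1 completed (1 total).
Step 2: advance 1 -> fork_pos = 6 + 1 = 7. Next multiple of 5 is 10 (not reached); still 1 fragment(s).
Step 3: advance 5 -> fork_pos = 7 + 5 = 12. Reached multiple(s) of 5: 10 -> fragment 2 completed (2 total).
Step 4: advance 2 -> fork_pos = 12 + 2 = 14. Next multiple of 5 is 15 (not reached); still 2 fragment(s).
Step 5: advance 7 -> fork_pos = 14 + 7 = 21. Reached multiple(s) of 5: 15, 20 -> fragments 3-4 completed (4 total).
4 fragment(s) completed, covering template[0:20] (4 x 5 = 20). The next fragment, fragment 5, covers template[20:25], so it starts at position 20.

Answer: 20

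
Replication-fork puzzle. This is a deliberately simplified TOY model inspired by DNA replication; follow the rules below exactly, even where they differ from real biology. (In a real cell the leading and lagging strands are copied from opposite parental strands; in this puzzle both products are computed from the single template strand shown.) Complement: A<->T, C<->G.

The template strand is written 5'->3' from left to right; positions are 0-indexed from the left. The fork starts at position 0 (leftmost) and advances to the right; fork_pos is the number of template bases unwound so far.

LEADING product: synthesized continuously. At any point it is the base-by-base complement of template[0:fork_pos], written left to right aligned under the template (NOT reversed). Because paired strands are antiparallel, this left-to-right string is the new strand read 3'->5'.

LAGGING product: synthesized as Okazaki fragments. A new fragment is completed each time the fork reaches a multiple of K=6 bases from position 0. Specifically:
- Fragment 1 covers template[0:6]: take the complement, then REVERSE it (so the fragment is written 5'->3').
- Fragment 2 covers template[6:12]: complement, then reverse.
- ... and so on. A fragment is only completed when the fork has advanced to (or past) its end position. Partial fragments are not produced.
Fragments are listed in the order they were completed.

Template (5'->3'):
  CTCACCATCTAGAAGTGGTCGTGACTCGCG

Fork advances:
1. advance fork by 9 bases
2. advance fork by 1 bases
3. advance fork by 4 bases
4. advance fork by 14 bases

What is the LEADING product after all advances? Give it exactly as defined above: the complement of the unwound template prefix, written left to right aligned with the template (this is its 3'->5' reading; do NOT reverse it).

Answer: GAGTGGTAGATCTTCACCAGCACTGAGC

Derivation:
Step 1: advance 9 -> fork_pos = 0 + 9 = 9.
Step 2: advance 1 -> fork_pos = 9 + 1 = 10.
Step 3: advance 4 -> fork_pos = 10 + 4 = 14.
Step 4: advance 14 -> fork_pos = 14 + 14 = 28.
Unwound prefix: template[0:28] = CTCACCATCTAGAAGTGGTCGTGACTCG
Complement it base by base (A<->T, C<->G), keeping left-to-right order:
  [0:5] CTCAC -> GAGTG
  [5:10] CATCT -> GTAGA
  [10:15] AGAAG -> TCTTC
  [15:20] TGGTC -> ACCAG
  [20:25] GTGAC -> CACTG
  [25:28] TCG -> AGC
Concatenate: GAGTGGTAGATCTTCACCAGCACTGAGC (length 28; written aligned with the template, i.e. 3'->5').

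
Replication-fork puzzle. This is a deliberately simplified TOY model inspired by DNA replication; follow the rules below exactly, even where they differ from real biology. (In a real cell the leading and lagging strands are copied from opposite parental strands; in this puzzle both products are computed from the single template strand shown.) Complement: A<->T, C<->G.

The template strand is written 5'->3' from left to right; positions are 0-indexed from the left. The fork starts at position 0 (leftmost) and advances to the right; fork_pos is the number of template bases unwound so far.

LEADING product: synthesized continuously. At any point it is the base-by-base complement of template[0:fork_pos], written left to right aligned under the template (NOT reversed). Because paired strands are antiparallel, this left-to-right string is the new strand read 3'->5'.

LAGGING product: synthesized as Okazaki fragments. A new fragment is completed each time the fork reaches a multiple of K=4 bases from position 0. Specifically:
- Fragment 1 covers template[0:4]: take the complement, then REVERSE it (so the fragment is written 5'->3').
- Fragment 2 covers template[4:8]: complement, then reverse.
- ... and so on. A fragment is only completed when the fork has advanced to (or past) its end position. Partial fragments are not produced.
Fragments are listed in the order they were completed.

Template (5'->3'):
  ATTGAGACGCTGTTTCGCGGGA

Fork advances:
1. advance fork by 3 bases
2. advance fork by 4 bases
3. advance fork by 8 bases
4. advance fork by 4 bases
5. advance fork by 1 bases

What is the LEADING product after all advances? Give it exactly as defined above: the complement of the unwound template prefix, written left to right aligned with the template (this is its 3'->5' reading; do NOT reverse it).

Step 1: advance 3 -> fork_pos = 0 + 3 = 3.
Step 2: advance 4 -> fork_pos = 3 + 4 = 7.
Step 3: advance 8 -> fork_pos = 7 + 8 = 15.
Step 4: advance 4 -> fork_pos = 15 + 4 = 19.
Step 5: advance 1 -> fork_pos = 19 + 1 = 20.
Unwound prefix: template[0:20] = ATTGAGACGCTGTTTCGCGG
Complement it base by base (A<->T, C<->G), keeping left-to-right order:
  [0:5] ATTGA -> TAACT
  [5:10] GACGC -> CTGCG
  [10:15] TGTTT -> ACAAA
  [15:20] CGCGG -> GCGCC
Concatenate: TAACTCTGCGACAAAGCGCC (length 20; written aligned with the template, i.e. 3'->5').

Answer: TAACTCTGCGACAAAGCGCC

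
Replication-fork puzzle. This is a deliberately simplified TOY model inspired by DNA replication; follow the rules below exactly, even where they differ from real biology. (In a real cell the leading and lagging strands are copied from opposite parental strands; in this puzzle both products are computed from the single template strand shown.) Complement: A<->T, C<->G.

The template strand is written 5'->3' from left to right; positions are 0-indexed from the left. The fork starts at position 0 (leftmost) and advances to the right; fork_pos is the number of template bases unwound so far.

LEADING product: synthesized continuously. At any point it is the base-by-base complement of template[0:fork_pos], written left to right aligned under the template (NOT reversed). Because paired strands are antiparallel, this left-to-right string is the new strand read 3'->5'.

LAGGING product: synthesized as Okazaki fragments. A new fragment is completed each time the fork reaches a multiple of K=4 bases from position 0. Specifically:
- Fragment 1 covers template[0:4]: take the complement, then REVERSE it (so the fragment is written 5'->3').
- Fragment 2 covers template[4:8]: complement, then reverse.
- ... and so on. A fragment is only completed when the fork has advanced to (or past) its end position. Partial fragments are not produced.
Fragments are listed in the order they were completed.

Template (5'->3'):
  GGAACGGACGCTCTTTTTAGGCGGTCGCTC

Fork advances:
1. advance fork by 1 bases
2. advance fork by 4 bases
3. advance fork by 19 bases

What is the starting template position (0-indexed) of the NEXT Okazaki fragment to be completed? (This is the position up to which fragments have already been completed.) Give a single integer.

Answer: 24

Derivation:
Step 1: advance 1 -> fork_pos = 0 + 1 = 1. Next multiple of 4 is 4 (not reached); still 0 fragment(s).
Step 2: advance 4 -> fork_pos = 1 + 4 = 5. Reached multiple(s) of 4: 4 -> fragment 1 completed (1 total).
Step 3: advance 19 -> fork_pos = 5 + 19 = 24. Reached multiple(s) of 4: 8, 12, 16, 20, 24 -> fragments 2-6 completed (6 total).
6 fragment(s) completed, covering template[0:24] (6 x 4 = 24). The next fragment, fragment 7, covers template[24:28], so it starts at position 24.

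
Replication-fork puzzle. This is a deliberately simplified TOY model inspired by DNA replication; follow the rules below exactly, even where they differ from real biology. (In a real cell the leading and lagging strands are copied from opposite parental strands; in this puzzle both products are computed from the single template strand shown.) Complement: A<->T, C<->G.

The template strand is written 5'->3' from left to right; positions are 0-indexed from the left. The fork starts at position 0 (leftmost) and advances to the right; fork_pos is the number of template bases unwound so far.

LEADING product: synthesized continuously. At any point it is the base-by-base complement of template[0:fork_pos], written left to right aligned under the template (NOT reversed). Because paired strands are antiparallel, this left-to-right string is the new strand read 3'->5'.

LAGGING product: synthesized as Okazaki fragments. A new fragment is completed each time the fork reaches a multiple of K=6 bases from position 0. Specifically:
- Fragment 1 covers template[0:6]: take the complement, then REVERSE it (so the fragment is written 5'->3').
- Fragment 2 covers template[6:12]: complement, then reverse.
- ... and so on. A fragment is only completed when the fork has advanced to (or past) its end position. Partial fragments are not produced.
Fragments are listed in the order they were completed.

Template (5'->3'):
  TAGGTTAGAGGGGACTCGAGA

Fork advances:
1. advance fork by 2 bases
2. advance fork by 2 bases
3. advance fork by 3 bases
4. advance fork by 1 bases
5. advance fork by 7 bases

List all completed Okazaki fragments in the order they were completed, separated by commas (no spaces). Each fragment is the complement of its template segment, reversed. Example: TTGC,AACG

Step 1: advance 2 -> fork_pos = 0 + 2 = 2. Next multiple of 6 is 6 (not reached); still 0 fragment(s).
Step 2: advance 2 -> fork_pos = 2 + 2 = 4. Next multiple of 6 is 6 (not reached); still 0 fragment(s).
Step 3: advance 3 -> fork_pos = 4 + 3 = 7. Reached multiple(s) of 6: 6 -> fragment 1 completed (1 total).
Step 4: advance 1 -> fork_pos = 7 + 1 = 8. Next multiple of 6 is 12 (not reached); still 1 fragment(s).
Step 5: advance 7 -> fork_pos = 8 + 7 = 15. Reached multiple(s) of 6: 12 -> fragment 2 completed (2 total).
Final fork_pos = 15, so 2 fragment(s) are complete. Build each: template segment -> complement -> reverse.
Fragment 1: template[0:6] = TAGGTT -> complement ATCCAA -> reversed AACCTA
Fragment 2: template[6:12] = AGAGGG -> complement TCTCCC -> reversed CCCTCT

Answer: AACCTA,CCCTCT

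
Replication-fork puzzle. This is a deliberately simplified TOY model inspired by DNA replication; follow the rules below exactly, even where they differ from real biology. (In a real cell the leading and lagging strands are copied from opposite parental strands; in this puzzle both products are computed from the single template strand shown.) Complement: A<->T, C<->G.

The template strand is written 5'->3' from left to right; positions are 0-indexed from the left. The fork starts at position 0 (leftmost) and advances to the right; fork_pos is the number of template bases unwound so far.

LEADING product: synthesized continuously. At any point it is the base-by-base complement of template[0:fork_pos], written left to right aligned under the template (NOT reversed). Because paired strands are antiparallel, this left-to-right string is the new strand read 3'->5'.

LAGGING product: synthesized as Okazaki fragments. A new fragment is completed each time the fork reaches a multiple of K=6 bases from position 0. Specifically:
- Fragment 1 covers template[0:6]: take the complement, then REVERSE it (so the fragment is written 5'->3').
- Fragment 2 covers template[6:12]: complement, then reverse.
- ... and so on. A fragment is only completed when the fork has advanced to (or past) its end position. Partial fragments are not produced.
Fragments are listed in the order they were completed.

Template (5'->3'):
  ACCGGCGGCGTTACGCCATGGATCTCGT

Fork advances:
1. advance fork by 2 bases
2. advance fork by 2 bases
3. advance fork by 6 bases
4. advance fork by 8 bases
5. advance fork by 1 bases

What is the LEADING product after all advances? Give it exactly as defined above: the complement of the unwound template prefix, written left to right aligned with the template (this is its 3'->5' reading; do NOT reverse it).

Answer: TGGCCGCCGCAATGCGGTA

Derivation:
Step 1: advance 2 -> fork_pos = 0 + 2 = 2.
Step 2: advance 2 -> fork_pos = 2 + 2 = 4.
Step 3: advance 6 -> fork_pos = 4 + 6 = 10.
Step 4: advance 8 -> fork_pos = 10 + 8 = 18.
Step 5: advance 1 -> fork_pos = 18 + 1 = 19.
Unwound prefix: template[0:19] = ACCGGCGGCGTTACGCCAT
Complement it base by base (A<->T, C<->G), keeping left-to-right order:
  [0:5] ACCGG -> TGGCC
  [5:10] CGGCG -> GCCGC
  [10:15] TTACG -> AATGC
  [15:19] CCAT -> GGTA
Concatenate: TGGCCGCCGCAATGCGGTA (length 19; written aligned with the template, i.e. 3'->5').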